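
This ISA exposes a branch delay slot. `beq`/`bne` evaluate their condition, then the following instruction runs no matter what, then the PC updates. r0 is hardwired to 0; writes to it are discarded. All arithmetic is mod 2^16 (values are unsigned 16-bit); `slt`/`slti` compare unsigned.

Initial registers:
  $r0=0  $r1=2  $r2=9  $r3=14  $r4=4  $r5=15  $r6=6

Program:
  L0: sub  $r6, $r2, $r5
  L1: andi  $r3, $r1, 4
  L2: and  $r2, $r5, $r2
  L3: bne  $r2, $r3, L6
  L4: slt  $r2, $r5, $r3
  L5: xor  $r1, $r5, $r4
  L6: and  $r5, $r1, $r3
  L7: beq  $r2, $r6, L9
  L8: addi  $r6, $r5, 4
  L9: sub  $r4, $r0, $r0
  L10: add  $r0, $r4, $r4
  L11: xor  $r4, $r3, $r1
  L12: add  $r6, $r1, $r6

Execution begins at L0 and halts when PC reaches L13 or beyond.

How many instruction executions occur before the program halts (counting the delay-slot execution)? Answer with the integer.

12

#0 sub  $r6, $r2, $r5 ; 0/2/9/14/4/15/65530
#1 andi  $r3, $r1, 4 ; 0/2/9/0/4/15/65530
#2 and  $r2, $r5, $r2 ; 0/2/9/0/4/15/65530
#3 bne  $r2, $r3, L6 ; 0/2/9/0/4/15/65530 ; →target
#4 slt  $r2, $r5, $r3 ; 0/2/0/0/4/15/65530
#6 and  $r5, $r1, $r3 ; 0/2/0/0/4/0/65530
#7 beq  $r2, $r6, L9 ; 0/2/0/0/4/0/65530 ; →fallthru
#8 addi  $r6, $r5, 4 ; 0/2/0/0/4/0/4
#9 sub  $r4, $r0, $r0 ; 0/2/0/0/0/0/4
#10 add  $r0, $r4, $r4 ; 0/2/0/0/0/0/4
#11 xor  $r4, $r3, $r1 ; 0/2/0/0/2/0/4
#12 add  $r6, $r1, $r6 ; 0/2/0/0/2/0/6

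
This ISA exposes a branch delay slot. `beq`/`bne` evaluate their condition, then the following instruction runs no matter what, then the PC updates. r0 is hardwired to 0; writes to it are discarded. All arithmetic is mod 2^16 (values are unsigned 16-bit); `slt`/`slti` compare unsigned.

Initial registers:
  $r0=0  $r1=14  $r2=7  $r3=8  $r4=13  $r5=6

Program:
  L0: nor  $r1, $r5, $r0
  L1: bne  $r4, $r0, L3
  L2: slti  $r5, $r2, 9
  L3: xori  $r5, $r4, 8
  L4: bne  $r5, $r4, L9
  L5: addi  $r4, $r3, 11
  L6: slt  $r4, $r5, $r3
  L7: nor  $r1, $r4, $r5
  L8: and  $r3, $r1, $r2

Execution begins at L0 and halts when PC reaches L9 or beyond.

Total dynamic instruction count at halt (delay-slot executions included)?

6

[0] nor  $r1, $r5, $r0  →  {$r0:0, $r1:65529, $r2:7, $r3:8, $r4:13, $r5:6}
[1] bne  $r4, $r0, L3  →  {$r0:0, $r1:65529, $r2:7, $r3:8, $r4:13, $r5:6}  ⟨branch taken⟩
[2] slti  $r5, $r2, 9  →  {$r0:0, $r1:65529, $r2:7, $r3:8, $r4:13, $r5:1}
[3] xori  $r5, $r4, 8  →  {$r0:0, $r1:65529, $r2:7, $r3:8, $r4:13, $r5:5}
[4] bne  $r5, $r4, L9  →  {$r0:0, $r1:65529, $r2:7, $r3:8, $r4:13, $r5:5}  ⟨branch taken⟩
[5] addi  $r4, $r3, 11  →  {$r0:0, $r1:65529, $r2:7, $r3:8, $r4:19, $r5:5}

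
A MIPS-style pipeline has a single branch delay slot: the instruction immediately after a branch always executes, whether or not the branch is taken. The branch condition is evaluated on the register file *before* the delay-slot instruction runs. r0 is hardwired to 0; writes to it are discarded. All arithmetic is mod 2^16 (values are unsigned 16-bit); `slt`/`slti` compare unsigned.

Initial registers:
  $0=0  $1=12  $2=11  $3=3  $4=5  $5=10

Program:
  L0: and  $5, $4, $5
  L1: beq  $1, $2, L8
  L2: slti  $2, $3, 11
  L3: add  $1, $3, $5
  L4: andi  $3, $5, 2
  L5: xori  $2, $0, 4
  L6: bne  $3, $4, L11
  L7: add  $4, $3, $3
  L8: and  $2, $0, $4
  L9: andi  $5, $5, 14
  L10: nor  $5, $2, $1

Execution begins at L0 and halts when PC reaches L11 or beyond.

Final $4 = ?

#0 and  $5, $4, $5 ; 0/12/11/3/5/0
#1 beq  $1, $2, L8 ; 0/12/11/3/5/0 ; →fallthru
#2 slti  $2, $3, 11 ; 0/12/1/3/5/0
#3 add  $1, $3, $5 ; 0/3/1/3/5/0
#4 andi  $3, $5, 2 ; 0/3/1/0/5/0
#5 xori  $2, $0, 4 ; 0/3/4/0/5/0
#6 bne  $3, $4, L11 ; 0/3/4/0/5/0 ; →target
#7 add  $4, $3, $3 ; 0/3/4/0/0/0

0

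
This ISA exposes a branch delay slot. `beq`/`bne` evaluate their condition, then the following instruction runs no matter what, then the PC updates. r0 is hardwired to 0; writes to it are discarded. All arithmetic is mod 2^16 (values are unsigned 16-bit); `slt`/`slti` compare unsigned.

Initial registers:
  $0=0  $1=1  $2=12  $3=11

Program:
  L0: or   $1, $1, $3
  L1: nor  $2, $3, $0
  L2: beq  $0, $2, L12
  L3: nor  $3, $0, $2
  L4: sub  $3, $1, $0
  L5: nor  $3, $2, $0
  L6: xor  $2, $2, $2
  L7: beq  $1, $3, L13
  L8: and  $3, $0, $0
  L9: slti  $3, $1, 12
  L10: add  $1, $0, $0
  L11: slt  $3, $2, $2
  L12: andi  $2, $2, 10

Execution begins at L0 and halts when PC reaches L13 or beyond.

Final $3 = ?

0

  step pc=0: or   $1, $1, $3  regs=(0,11,12,11)
  step pc=1: nor  $2, $3, $0  regs=(0,11,65524,11)
  step pc=2: beq  $0, $2, L12  cond=F  regs=(0,11,65524,11)
  step pc=3: nor  $3, $0, $2  regs=(0,11,65524,11)
  step pc=4: sub  $3, $1, $0  regs=(0,11,65524,11)
  step pc=5: nor  $3, $2, $0  regs=(0,11,65524,11)
  step pc=6: xor  $2, $2, $2  regs=(0,11,0,11)
  step pc=7: beq  $1, $3, L13  cond=T  regs=(0,11,0,11)
  step pc=8: and  $3, $0, $0  regs=(0,11,0,0)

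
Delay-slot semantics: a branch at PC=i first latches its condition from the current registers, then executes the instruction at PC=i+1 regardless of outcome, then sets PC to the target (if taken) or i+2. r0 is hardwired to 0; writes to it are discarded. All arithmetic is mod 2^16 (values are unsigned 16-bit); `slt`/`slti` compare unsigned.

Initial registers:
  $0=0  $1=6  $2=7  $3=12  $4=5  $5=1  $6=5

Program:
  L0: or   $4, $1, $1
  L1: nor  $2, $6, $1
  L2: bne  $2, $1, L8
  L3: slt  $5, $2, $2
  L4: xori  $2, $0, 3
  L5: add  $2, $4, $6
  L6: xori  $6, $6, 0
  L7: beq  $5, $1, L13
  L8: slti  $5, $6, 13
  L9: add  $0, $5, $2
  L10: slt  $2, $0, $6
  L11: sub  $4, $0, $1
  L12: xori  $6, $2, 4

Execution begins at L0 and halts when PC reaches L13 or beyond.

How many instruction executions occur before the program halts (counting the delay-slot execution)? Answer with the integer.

[0] or   $4, $1, $1  →  {$0:0, $1:6, $2:7, $3:12, $4:6, $5:1, $6:5}
[1] nor  $2, $6, $1  →  {$0:0, $1:6, $2:65528, $3:12, $4:6, $5:1, $6:5}
[2] bne  $2, $1, L8  →  {$0:0, $1:6, $2:65528, $3:12, $4:6, $5:1, $6:5}  ⟨branch taken⟩
[3] slt  $5, $2, $2  →  {$0:0, $1:6, $2:65528, $3:12, $4:6, $5:0, $6:5}
[8] slti  $5, $6, 13  →  {$0:0, $1:6, $2:65528, $3:12, $4:6, $5:1, $6:5}
[9] add  $0, $5, $2  →  {$0:0, $1:6, $2:65528, $3:12, $4:6, $5:1, $6:5}
[10] slt  $2, $0, $6  →  {$0:0, $1:6, $2:1, $3:12, $4:6, $5:1, $6:5}
[11] sub  $4, $0, $1  →  {$0:0, $1:6, $2:1, $3:12, $4:65530, $5:1, $6:5}
[12] xori  $6, $2, 4  →  {$0:0, $1:6, $2:1, $3:12, $4:65530, $5:1, $6:5}

9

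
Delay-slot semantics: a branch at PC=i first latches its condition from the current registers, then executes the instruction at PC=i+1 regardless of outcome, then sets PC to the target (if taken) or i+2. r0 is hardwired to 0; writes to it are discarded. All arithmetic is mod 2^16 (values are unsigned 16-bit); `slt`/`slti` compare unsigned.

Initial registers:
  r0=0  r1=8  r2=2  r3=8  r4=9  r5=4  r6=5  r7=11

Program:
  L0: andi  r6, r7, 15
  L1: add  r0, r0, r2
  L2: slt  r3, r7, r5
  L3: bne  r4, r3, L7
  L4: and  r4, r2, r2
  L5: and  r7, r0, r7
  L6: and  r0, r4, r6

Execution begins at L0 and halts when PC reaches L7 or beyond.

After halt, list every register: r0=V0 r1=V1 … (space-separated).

r0=0 r1=8 r2=2 r3=0 r4=2 r5=4 r6=11 r7=11

[0] andi  r6, r7, 15  →  {r0:0, r1:8, r2:2, r3:8, r4:9, r5:4, r6:11, r7:11}
[1] add  r0, r0, r2  →  {r0:0, r1:8, r2:2, r3:8, r4:9, r5:4, r6:11, r7:11}
[2] slt  r3, r7, r5  →  {r0:0, r1:8, r2:2, r3:0, r4:9, r5:4, r6:11, r7:11}
[3] bne  r4, r3, L7  →  {r0:0, r1:8, r2:2, r3:0, r4:9, r5:4, r6:11, r7:11}  ⟨branch taken⟩
[4] and  r4, r2, r2  →  {r0:0, r1:8, r2:2, r3:0, r4:2, r5:4, r6:11, r7:11}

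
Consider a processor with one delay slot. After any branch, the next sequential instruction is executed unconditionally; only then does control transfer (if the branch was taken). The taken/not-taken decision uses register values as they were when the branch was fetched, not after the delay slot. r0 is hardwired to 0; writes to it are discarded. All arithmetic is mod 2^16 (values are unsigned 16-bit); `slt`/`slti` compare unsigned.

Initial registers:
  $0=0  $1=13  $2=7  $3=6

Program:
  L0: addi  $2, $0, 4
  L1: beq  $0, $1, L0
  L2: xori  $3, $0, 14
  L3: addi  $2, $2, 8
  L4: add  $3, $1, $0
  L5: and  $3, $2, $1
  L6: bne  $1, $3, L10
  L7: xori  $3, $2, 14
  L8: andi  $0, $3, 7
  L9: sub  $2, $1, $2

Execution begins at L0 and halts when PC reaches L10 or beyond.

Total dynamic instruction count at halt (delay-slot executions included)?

[0] addi  $2, $0, 4  →  {$0:0, $1:13, $2:4, $3:6}
[1] beq  $0, $1, L0  →  {$0:0, $1:13, $2:4, $3:6}  ⟨branch fallthrough⟩
[2] xori  $3, $0, 14  →  {$0:0, $1:13, $2:4, $3:14}
[3] addi  $2, $2, 8  →  {$0:0, $1:13, $2:12, $3:14}
[4] add  $3, $1, $0  →  {$0:0, $1:13, $2:12, $3:13}
[5] and  $3, $2, $1  →  {$0:0, $1:13, $2:12, $3:12}
[6] bne  $1, $3, L10  →  {$0:0, $1:13, $2:12, $3:12}  ⟨branch taken⟩
[7] xori  $3, $2, 14  →  {$0:0, $1:13, $2:12, $3:2}

8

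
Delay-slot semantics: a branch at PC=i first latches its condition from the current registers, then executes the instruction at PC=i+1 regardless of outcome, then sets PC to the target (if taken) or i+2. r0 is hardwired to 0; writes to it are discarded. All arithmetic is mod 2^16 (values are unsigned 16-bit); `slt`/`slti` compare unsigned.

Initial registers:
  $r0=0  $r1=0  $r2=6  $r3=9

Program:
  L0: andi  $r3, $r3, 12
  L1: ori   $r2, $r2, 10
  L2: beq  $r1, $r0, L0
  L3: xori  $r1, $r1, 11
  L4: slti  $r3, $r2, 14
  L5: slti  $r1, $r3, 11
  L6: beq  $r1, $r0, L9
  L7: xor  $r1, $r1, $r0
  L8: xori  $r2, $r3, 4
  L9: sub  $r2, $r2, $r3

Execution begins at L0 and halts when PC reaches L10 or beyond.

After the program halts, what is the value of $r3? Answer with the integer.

[0] andi  $r3, $r3, 12  →  {$r0:0, $r1:0, $r2:6, $r3:8}
[1] ori   $r2, $r2, 10  →  {$r0:0, $r1:0, $r2:14, $r3:8}
[2] beq  $r1, $r0, L0  →  {$r0:0, $r1:0, $r2:14, $r3:8}  ⟨branch taken⟩
[3] xori  $r1, $r1, 11  →  {$r0:0, $r1:11, $r2:14, $r3:8}
[0] andi  $r3, $r3, 12  →  {$r0:0, $r1:11, $r2:14, $r3:8}
[1] ori   $r2, $r2, 10  →  {$r0:0, $r1:11, $r2:14, $r3:8}
[2] beq  $r1, $r0, L0  →  {$r0:0, $r1:11, $r2:14, $r3:8}  ⟨branch fallthrough⟩
[3] xori  $r1, $r1, 11  →  {$r0:0, $r1:0, $r2:14, $r3:8}
[4] slti  $r3, $r2, 14  →  {$r0:0, $r1:0, $r2:14, $r3:0}
[5] slti  $r1, $r3, 11  →  {$r0:0, $r1:1, $r2:14, $r3:0}
[6] beq  $r1, $r0, L9  →  {$r0:0, $r1:1, $r2:14, $r3:0}  ⟨branch fallthrough⟩
[7] xor  $r1, $r1, $r0  →  {$r0:0, $r1:1, $r2:14, $r3:0}
[8] xori  $r2, $r3, 4  →  {$r0:0, $r1:1, $r2:4, $r3:0}
[9] sub  $r2, $r2, $r3  →  {$r0:0, $r1:1, $r2:4, $r3:0}

0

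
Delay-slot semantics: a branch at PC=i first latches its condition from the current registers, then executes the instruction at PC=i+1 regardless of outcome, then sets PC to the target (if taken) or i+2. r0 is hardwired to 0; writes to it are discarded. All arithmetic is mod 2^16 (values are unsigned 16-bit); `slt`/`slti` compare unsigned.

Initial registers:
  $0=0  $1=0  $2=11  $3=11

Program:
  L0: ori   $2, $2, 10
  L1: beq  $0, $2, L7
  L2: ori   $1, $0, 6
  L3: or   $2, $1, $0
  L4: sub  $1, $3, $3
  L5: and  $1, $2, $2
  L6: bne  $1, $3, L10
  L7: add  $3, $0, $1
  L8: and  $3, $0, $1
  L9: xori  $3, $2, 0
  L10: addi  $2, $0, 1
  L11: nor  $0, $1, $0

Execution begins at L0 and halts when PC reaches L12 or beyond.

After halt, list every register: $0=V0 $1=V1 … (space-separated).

$0=0 $1=6 $2=1 $3=6

[0] ori   $2, $2, 10  →  {$0:0, $1:0, $2:11, $3:11}
[1] beq  $0, $2, L7  →  {$0:0, $1:0, $2:11, $3:11}  ⟨branch fallthrough⟩
[2] ori   $1, $0, 6  →  {$0:0, $1:6, $2:11, $3:11}
[3] or   $2, $1, $0  →  {$0:0, $1:6, $2:6, $3:11}
[4] sub  $1, $3, $3  →  {$0:0, $1:0, $2:6, $3:11}
[5] and  $1, $2, $2  →  {$0:0, $1:6, $2:6, $3:11}
[6] bne  $1, $3, L10  →  {$0:0, $1:6, $2:6, $3:11}  ⟨branch taken⟩
[7] add  $3, $0, $1  →  {$0:0, $1:6, $2:6, $3:6}
[10] addi  $2, $0, 1  →  {$0:0, $1:6, $2:1, $3:6}
[11] nor  $0, $1, $0  →  {$0:0, $1:6, $2:1, $3:6}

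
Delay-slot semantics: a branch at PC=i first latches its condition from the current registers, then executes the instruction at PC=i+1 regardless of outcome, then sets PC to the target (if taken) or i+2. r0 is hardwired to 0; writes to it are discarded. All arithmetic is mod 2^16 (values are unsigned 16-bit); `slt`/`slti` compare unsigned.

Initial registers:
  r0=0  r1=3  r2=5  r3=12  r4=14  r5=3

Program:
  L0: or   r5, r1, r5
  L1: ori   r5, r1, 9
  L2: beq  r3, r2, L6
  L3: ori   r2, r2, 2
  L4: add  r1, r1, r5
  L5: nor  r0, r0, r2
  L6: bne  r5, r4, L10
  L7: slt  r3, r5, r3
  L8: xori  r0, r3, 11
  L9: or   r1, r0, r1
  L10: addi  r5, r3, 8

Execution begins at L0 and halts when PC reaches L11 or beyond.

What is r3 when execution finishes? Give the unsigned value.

[0] or   r5, r1, r5  →  {r0:0, r1:3, r2:5, r3:12, r4:14, r5:3}
[1] ori   r5, r1, 9  →  {r0:0, r1:3, r2:5, r3:12, r4:14, r5:11}
[2] beq  r3, r2, L6  →  {r0:0, r1:3, r2:5, r3:12, r4:14, r5:11}  ⟨branch fallthrough⟩
[3] ori   r2, r2, 2  →  {r0:0, r1:3, r2:7, r3:12, r4:14, r5:11}
[4] add  r1, r1, r5  →  {r0:0, r1:14, r2:7, r3:12, r4:14, r5:11}
[5] nor  r0, r0, r2  →  {r0:0, r1:14, r2:7, r3:12, r4:14, r5:11}
[6] bne  r5, r4, L10  →  {r0:0, r1:14, r2:7, r3:12, r4:14, r5:11}  ⟨branch taken⟩
[7] slt  r3, r5, r3  →  {r0:0, r1:14, r2:7, r3:1, r4:14, r5:11}
[10] addi  r5, r3, 8  →  {r0:0, r1:14, r2:7, r3:1, r4:14, r5:9}

1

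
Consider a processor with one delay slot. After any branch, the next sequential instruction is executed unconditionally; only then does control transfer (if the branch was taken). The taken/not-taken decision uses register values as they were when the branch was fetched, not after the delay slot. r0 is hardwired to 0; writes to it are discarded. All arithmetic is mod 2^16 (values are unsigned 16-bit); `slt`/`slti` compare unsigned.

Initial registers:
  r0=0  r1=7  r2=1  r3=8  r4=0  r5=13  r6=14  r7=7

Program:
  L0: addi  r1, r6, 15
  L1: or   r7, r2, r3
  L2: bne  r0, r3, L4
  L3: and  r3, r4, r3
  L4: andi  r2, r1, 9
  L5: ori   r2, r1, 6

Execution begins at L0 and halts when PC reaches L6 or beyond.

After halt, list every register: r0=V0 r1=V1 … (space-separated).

r0=0 r1=29 r2=31 r3=0 r4=0 r5=13 r6=14 r7=9

[0] addi  r1, r6, 15  →  {r0:0, r1:29, r2:1, r3:8, r4:0, r5:13, r6:14, r7:7}
[1] or   r7, r2, r3  →  {r0:0, r1:29, r2:1, r3:8, r4:0, r5:13, r6:14, r7:9}
[2] bne  r0, r3, L4  →  {r0:0, r1:29, r2:1, r3:8, r4:0, r5:13, r6:14, r7:9}  ⟨branch taken⟩
[3] and  r3, r4, r3  →  {r0:0, r1:29, r2:1, r3:0, r4:0, r5:13, r6:14, r7:9}
[4] andi  r2, r1, 9  →  {r0:0, r1:29, r2:9, r3:0, r4:0, r5:13, r6:14, r7:9}
[5] ori   r2, r1, 6  →  {r0:0, r1:29, r2:31, r3:0, r4:0, r5:13, r6:14, r7:9}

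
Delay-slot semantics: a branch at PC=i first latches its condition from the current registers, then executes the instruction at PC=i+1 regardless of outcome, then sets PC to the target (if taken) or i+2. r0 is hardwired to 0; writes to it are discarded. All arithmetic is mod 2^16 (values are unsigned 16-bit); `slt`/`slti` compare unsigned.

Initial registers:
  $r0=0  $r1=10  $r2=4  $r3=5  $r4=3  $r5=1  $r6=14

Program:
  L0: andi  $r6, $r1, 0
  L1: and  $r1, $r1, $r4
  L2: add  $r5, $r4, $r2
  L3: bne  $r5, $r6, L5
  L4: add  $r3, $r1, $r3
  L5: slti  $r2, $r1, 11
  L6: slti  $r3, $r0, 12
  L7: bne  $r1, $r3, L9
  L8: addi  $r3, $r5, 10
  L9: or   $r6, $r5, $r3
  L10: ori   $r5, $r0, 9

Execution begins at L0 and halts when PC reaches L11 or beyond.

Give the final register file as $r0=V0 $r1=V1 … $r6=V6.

$r0=0 $r1=2 $r2=1 $r3=17 $r4=3 $r5=9 $r6=23

  step pc=0: andi  $r6, $r1, 0  regs=(0,10,4,5,3,1,0)
  step pc=1: and  $r1, $r1, $r4  regs=(0,2,4,5,3,1,0)
  step pc=2: add  $r5, $r4, $r2  regs=(0,2,4,5,3,7,0)
  step pc=3: bne  $r5, $r6, L5  cond=T  regs=(0,2,4,5,3,7,0)
  step pc=4: add  $r3, $r1, $r3  regs=(0,2,4,7,3,7,0)
  step pc=5: slti  $r2, $r1, 11  regs=(0,2,1,7,3,7,0)
  step pc=6: slti  $r3, $r0, 12  regs=(0,2,1,1,3,7,0)
  step pc=7: bne  $r1, $r3, L9  cond=T  regs=(0,2,1,1,3,7,0)
  step pc=8: addi  $r3, $r5, 10  regs=(0,2,1,17,3,7,0)
  step pc=9: or   $r6, $r5, $r3  regs=(0,2,1,17,3,7,23)
  step pc=10: ori   $r5, $r0, 9  regs=(0,2,1,17,3,9,23)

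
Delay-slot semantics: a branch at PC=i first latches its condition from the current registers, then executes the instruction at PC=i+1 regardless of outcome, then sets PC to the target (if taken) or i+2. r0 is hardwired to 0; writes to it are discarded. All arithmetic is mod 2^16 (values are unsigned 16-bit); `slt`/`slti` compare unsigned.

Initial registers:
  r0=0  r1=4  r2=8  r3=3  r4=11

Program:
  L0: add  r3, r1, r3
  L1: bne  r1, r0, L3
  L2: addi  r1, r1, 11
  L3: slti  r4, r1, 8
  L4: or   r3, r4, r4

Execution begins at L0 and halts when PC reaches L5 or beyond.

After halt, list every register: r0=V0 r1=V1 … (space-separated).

#0 add  r3, r1, r3 ; 0/4/8/7/11
#1 bne  r1, r0, L3 ; 0/4/8/7/11 ; →target
#2 addi  r1, r1, 11 ; 0/15/8/7/11
#3 slti  r4, r1, 8 ; 0/15/8/7/0
#4 or   r3, r4, r4 ; 0/15/8/0/0

r0=0 r1=15 r2=8 r3=0 r4=0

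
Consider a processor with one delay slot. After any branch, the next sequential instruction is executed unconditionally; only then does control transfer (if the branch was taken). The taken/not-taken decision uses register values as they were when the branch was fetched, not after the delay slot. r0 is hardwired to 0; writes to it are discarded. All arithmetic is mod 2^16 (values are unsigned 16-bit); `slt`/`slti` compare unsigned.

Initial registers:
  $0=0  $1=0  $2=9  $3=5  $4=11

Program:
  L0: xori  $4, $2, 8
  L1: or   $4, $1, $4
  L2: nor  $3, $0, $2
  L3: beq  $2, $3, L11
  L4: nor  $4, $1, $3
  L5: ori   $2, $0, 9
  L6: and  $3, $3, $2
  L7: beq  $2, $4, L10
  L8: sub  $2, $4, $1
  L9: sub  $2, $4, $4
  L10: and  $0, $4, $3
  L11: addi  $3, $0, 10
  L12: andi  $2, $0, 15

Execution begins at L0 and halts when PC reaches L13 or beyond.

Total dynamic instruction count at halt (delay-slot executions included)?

  step pc=0: xori  $4, $2, 8  regs=(0,0,9,5,1)
  step pc=1: or   $4, $1, $4  regs=(0,0,9,5,1)
  step pc=2: nor  $3, $0, $2  regs=(0,0,9,65526,1)
  step pc=3: beq  $2, $3, L11  cond=F  regs=(0,0,9,65526,1)
  step pc=4: nor  $4, $1, $3  regs=(0,0,9,65526,9)
  step pc=5: ori   $2, $0, 9  regs=(0,0,9,65526,9)
  step pc=6: and  $3, $3, $2  regs=(0,0,9,0,9)
  step pc=7: beq  $2, $4, L10  cond=T  regs=(0,0,9,0,9)
  step pc=8: sub  $2, $4, $1  regs=(0,0,9,0,9)
  step pc=10: and  $0, $4, $3  regs=(0,0,9,0,9)
  step pc=11: addi  $3, $0, 10  regs=(0,0,9,10,9)
  step pc=12: andi  $2, $0, 15  regs=(0,0,0,10,9)

12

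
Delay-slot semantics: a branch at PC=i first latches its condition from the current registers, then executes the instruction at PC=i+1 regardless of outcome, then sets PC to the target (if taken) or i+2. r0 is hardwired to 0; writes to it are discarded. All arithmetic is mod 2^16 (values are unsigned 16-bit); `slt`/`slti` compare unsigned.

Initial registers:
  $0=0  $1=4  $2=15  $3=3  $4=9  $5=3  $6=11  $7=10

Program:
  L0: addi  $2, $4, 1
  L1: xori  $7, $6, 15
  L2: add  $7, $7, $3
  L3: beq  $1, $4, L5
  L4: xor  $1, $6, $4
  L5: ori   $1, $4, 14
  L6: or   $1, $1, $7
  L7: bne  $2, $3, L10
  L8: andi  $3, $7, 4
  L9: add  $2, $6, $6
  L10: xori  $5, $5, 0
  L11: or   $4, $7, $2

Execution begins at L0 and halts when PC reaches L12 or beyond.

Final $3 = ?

4

[0] addi  $2, $4, 1  →  {$0:0, $1:4, $2:10, $3:3, $4:9, $5:3, $6:11, $7:10}
[1] xori  $7, $6, 15  →  {$0:0, $1:4, $2:10, $3:3, $4:9, $5:3, $6:11, $7:4}
[2] add  $7, $7, $3  →  {$0:0, $1:4, $2:10, $3:3, $4:9, $5:3, $6:11, $7:7}
[3] beq  $1, $4, L5  →  {$0:0, $1:4, $2:10, $3:3, $4:9, $5:3, $6:11, $7:7}  ⟨branch fallthrough⟩
[4] xor  $1, $6, $4  →  {$0:0, $1:2, $2:10, $3:3, $4:9, $5:3, $6:11, $7:7}
[5] ori   $1, $4, 14  →  {$0:0, $1:15, $2:10, $3:3, $4:9, $5:3, $6:11, $7:7}
[6] or   $1, $1, $7  →  {$0:0, $1:15, $2:10, $3:3, $4:9, $5:3, $6:11, $7:7}
[7] bne  $2, $3, L10  →  {$0:0, $1:15, $2:10, $3:3, $4:9, $5:3, $6:11, $7:7}  ⟨branch taken⟩
[8] andi  $3, $7, 4  →  {$0:0, $1:15, $2:10, $3:4, $4:9, $5:3, $6:11, $7:7}
[10] xori  $5, $5, 0  →  {$0:0, $1:15, $2:10, $3:4, $4:9, $5:3, $6:11, $7:7}
[11] or   $4, $7, $2  →  {$0:0, $1:15, $2:10, $3:4, $4:15, $5:3, $6:11, $7:7}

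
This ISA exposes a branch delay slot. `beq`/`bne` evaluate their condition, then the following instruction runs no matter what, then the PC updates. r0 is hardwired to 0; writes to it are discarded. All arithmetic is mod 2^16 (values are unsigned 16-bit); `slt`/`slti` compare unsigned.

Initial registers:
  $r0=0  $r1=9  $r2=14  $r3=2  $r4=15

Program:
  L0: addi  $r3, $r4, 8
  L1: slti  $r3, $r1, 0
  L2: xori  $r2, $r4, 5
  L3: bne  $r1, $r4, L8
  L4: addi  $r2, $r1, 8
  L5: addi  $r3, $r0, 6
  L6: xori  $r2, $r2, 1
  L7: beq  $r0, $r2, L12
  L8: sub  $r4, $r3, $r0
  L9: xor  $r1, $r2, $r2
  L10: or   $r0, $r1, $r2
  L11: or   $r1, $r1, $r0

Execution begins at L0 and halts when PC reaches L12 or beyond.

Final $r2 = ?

#0 addi  $r3, $r4, 8 ; 0/9/14/23/15
#1 slti  $r3, $r1, 0 ; 0/9/14/0/15
#2 xori  $r2, $r4, 5 ; 0/9/10/0/15
#3 bne  $r1, $r4, L8 ; 0/9/10/0/15 ; →target
#4 addi  $r2, $r1, 8 ; 0/9/17/0/15
#8 sub  $r4, $r3, $r0 ; 0/9/17/0/0
#9 xor  $r1, $r2, $r2 ; 0/0/17/0/0
#10 or   $r0, $r1, $r2 ; 0/0/17/0/0
#11 or   $r1, $r1, $r0 ; 0/0/17/0/0

17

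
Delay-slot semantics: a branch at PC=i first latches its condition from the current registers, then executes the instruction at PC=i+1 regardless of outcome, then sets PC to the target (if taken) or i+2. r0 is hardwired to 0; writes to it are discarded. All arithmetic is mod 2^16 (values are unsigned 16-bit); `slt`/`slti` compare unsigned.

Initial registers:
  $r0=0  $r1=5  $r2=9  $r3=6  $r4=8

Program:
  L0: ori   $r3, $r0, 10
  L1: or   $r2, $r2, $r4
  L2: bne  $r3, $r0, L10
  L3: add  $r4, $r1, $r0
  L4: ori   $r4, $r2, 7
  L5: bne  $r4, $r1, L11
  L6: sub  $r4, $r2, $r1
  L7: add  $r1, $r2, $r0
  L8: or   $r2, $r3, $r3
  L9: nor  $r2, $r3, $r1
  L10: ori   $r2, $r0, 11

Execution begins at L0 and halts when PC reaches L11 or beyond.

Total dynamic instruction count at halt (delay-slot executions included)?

5

PC=0  ori   $r3, $r0, 10     | $r0=0 $r1=5 $r2=9 $r3=10 $r4=8
PC=1  or   $r2, $r2, $r4     | $r0=0 $r1=5 $r2=9 $r3=10 $r4=8
PC=2  bne  $r3, $r0, L10     | $r0=0 $r1=5 $r2=9 $r3=10 $r4=8  [TAKEN]
PC=3  add  $r4, $r1, $r0     | $r0=0 $r1=5 $r2=9 $r3=10 $r4=5
PC=10 ori   $r2, $r0, 11     | $r0=0 $r1=5 $r2=11 $r3=10 $r4=5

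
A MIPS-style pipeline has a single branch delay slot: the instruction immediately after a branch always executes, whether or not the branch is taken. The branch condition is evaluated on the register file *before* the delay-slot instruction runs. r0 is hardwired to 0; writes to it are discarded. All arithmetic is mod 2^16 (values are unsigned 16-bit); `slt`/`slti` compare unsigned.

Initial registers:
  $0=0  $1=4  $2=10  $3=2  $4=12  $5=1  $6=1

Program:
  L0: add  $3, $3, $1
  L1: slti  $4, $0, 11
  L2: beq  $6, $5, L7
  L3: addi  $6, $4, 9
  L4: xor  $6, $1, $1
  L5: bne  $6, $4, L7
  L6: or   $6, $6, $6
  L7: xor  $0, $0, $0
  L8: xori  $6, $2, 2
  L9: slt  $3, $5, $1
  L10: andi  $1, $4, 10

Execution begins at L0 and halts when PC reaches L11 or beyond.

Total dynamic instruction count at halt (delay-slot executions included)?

  step pc=0: add  $3, $3, $1  regs=(0,4,10,6,12,1,1)
  step pc=1: slti  $4, $0, 11  regs=(0,4,10,6,1,1,1)
  step pc=2: beq  $6, $5, L7  cond=T  regs=(0,4,10,6,1,1,1)
  step pc=3: addi  $6, $4, 9  regs=(0,4,10,6,1,1,10)
  step pc=7: xor  $0, $0, $0  regs=(0,4,10,6,1,1,10)
  step pc=8: xori  $6, $2, 2  regs=(0,4,10,6,1,1,8)
  step pc=9: slt  $3, $5, $1  regs=(0,4,10,1,1,1,8)
  step pc=10: andi  $1, $4, 10  regs=(0,0,10,1,1,1,8)

8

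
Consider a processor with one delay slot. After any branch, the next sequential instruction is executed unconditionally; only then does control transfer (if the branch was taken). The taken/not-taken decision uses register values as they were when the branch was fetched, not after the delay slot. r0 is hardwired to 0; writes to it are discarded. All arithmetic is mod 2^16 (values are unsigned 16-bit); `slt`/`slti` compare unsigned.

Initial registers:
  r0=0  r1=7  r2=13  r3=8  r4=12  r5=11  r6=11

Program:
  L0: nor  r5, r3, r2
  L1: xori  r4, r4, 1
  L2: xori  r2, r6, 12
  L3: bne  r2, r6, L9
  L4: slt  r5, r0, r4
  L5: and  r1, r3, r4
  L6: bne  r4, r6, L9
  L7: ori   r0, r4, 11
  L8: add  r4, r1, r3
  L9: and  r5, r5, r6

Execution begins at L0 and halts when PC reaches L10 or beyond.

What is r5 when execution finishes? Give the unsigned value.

#0 nor  r5, r3, r2 ; 0/7/13/8/12/65522/11
#1 xori  r4, r4, 1 ; 0/7/13/8/13/65522/11
#2 xori  r2, r6, 12 ; 0/7/7/8/13/65522/11
#3 bne  r2, r6, L9 ; 0/7/7/8/13/65522/11 ; →target
#4 slt  r5, r0, r4 ; 0/7/7/8/13/1/11
#9 and  r5, r5, r6 ; 0/7/7/8/13/1/11

1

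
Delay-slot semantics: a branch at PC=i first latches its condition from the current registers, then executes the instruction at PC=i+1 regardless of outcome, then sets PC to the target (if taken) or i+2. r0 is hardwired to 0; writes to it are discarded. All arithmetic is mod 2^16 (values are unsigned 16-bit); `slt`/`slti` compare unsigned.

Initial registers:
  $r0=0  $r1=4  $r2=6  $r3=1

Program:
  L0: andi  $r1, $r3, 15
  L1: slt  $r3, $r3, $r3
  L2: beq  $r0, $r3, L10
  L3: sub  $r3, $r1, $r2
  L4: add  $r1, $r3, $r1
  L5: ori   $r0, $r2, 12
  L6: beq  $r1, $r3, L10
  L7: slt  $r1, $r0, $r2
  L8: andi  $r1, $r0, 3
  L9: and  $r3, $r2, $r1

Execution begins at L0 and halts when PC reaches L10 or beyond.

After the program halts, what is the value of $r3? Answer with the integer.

PC=0  andi  $r1, $r3, 15     | $r0=0 $r1=1 $r2=6 $r3=1
PC=1  slt  $r3, $r3, $r3     | $r0=0 $r1=1 $r2=6 $r3=0
PC=2  beq  $r0, $r3, L10     | $r0=0 $r1=1 $r2=6 $r3=0  [TAKEN]
PC=3  sub  $r3, $r1, $r2     | $r0=0 $r1=1 $r2=6 $r3=65531

65531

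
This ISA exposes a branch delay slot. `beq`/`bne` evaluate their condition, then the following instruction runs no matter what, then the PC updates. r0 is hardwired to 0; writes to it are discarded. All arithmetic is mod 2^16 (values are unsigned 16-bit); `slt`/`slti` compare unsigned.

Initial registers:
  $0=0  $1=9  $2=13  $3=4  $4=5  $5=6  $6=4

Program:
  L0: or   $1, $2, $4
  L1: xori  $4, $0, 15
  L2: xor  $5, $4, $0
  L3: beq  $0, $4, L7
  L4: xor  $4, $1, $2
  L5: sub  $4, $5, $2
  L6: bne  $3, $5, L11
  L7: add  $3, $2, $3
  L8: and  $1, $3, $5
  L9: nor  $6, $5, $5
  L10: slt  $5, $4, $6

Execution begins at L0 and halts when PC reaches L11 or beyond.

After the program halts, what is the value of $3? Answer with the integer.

  step pc=0: or   $1, $2, $4  regs=(0,13,13,4,5,6,4)
  step pc=1: xori  $4, $0, 15  regs=(0,13,13,4,15,6,4)
  step pc=2: xor  $5, $4, $0  regs=(0,13,13,4,15,15,4)
  step pc=3: beq  $0, $4, L7  cond=F  regs=(0,13,13,4,15,15,4)
  step pc=4: xor  $4, $1, $2  regs=(0,13,13,4,0,15,4)
  step pc=5: sub  $4, $5, $2  regs=(0,13,13,4,2,15,4)
  step pc=6: bne  $3, $5, L11  cond=T  regs=(0,13,13,4,2,15,4)
  step pc=7: add  $3, $2, $3  regs=(0,13,13,17,2,15,4)

17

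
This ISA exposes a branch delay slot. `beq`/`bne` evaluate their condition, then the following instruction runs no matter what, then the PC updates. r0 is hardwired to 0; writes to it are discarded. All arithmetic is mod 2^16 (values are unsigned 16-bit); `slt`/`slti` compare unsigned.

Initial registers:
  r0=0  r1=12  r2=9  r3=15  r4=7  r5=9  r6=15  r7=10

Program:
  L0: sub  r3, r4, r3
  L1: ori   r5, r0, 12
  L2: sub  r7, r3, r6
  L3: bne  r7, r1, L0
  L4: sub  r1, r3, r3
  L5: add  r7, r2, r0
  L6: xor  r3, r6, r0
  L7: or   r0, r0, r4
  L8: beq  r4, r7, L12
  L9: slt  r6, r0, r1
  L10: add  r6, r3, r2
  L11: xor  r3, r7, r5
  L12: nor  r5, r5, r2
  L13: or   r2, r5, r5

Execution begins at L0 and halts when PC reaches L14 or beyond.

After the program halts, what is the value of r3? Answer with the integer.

5

PC=0  sub  r3, r4, r3        | r0=0 r1=12 r2=9 r3=65528 r4=7 r5=9 r6=15 r7=10
PC=1  ori   r5, r0, 12       | r0=0 r1=12 r2=9 r3=65528 r4=7 r5=12 r6=15 r7=10
PC=2  sub  r7, r3, r6        | r0=0 r1=12 r2=9 r3=65528 r4=7 r5=12 r6=15 r7=65513
PC=3  bne  r7, r1, L0        | r0=0 r1=12 r2=9 r3=65528 r4=7 r5=12 r6=15 r7=65513  [TAKEN]
PC=4  sub  r1, r3, r3        | r0=0 r1=0 r2=9 r3=65528 r4=7 r5=12 r6=15 r7=65513
PC=0  sub  r3, r4, r3        | r0=0 r1=0 r2=9 r3=15 r4=7 r5=12 r6=15 r7=65513
PC=1  ori   r5, r0, 12       | r0=0 r1=0 r2=9 r3=15 r4=7 r5=12 r6=15 r7=65513
PC=2  sub  r7, r3, r6        | r0=0 r1=0 r2=9 r3=15 r4=7 r5=12 r6=15 r7=0
PC=3  bne  r7, r1, L0        | r0=0 r1=0 r2=9 r3=15 r4=7 r5=12 r6=15 r7=0  [not taken]
PC=4  sub  r1, r3, r3        | r0=0 r1=0 r2=9 r3=15 r4=7 r5=12 r6=15 r7=0
PC=5  add  r7, r2, r0        | r0=0 r1=0 r2=9 r3=15 r4=7 r5=12 r6=15 r7=9
PC=6  xor  r3, r6, r0        | r0=0 r1=0 r2=9 r3=15 r4=7 r5=12 r6=15 r7=9
PC=7  or   r0, r0, r4        | r0=0 r1=0 r2=9 r3=15 r4=7 r5=12 r6=15 r7=9
PC=8  beq  r4, r7, L12       | r0=0 r1=0 r2=9 r3=15 r4=7 r5=12 r6=15 r7=9  [not taken]
PC=9  slt  r6, r0, r1        | r0=0 r1=0 r2=9 r3=15 r4=7 r5=12 r6=0 r7=9
PC=10 add  r6, r3, r2        | r0=0 r1=0 r2=9 r3=15 r4=7 r5=12 r6=24 r7=9
PC=11 xor  r3, r7, r5        | r0=0 r1=0 r2=9 r3=5 r4=7 r5=12 r6=24 r7=9
PC=12 nor  r5, r5, r2        | r0=0 r1=0 r2=9 r3=5 r4=7 r5=65522 r6=24 r7=9
PC=13 or   r2, r5, r5        | r0=0 r1=0 r2=65522 r3=5 r4=7 r5=65522 r6=24 r7=9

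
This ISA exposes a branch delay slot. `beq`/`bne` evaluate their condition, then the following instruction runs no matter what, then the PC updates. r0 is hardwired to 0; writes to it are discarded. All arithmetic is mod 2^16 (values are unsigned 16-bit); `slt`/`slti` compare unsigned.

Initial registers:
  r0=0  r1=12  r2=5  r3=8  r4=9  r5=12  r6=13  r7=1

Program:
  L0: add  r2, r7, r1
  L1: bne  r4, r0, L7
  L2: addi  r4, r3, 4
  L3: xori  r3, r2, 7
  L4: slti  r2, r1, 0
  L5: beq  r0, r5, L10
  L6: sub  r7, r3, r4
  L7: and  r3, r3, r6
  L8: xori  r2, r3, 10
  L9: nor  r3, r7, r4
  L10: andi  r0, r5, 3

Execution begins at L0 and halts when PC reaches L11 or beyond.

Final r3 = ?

65522

PC=0  add  r2, r7, r1        | r0=0 r1=12 r2=13 r3=8 r4=9 r5=12 r6=13 r7=1
PC=1  bne  r4, r0, L7        | r0=0 r1=12 r2=13 r3=8 r4=9 r5=12 r6=13 r7=1  [TAKEN]
PC=2  addi  r4, r3, 4        | r0=0 r1=12 r2=13 r3=8 r4=12 r5=12 r6=13 r7=1
PC=7  and  r3, r3, r6        | r0=0 r1=12 r2=13 r3=8 r4=12 r5=12 r6=13 r7=1
PC=8  xori  r2, r3, 10       | r0=0 r1=12 r2=2 r3=8 r4=12 r5=12 r6=13 r7=1
PC=9  nor  r3, r7, r4        | r0=0 r1=12 r2=2 r3=65522 r4=12 r5=12 r6=13 r7=1
PC=10 andi  r0, r5, 3        | r0=0 r1=12 r2=2 r3=65522 r4=12 r5=12 r6=13 r7=1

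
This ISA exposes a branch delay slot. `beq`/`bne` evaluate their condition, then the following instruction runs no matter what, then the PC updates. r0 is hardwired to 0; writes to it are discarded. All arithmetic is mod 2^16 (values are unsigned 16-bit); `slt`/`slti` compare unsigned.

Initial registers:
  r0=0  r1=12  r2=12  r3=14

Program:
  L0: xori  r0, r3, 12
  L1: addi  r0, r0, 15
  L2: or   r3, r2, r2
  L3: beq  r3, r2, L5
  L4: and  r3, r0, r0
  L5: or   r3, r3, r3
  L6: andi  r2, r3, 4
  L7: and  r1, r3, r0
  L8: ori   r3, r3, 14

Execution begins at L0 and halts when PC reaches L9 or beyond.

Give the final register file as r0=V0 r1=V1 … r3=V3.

r0=0 r1=0 r2=0 r3=14

#0 xori  r0, r3, 12 ; 0/12/12/14
#1 addi  r0, r0, 15 ; 0/12/12/14
#2 or   r3, r2, r2 ; 0/12/12/12
#3 beq  r3, r2, L5 ; 0/12/12/12 ; →target
#4 and  r3, r0, r0 ; 0/12/12/0
#5 or   r3, r3, r3 ; 0/12/12/0
#6 andi  r2, r3, 4 ; 0/12/0/0
#7 and  r1, r3, r0 ; 0/0/0/0
#8 ori   r3, r3, 14 ; 0/0/0/14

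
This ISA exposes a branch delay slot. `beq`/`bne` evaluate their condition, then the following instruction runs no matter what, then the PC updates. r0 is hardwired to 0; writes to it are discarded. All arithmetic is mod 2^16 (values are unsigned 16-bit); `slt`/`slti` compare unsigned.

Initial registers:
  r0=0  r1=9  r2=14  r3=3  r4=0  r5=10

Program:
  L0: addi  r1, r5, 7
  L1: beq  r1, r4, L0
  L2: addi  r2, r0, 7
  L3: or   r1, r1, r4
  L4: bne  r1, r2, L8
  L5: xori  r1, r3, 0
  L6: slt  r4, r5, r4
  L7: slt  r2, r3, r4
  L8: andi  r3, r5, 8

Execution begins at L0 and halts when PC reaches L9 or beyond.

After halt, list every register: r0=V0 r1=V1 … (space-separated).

r0=0 r1=3 r2=7 r3=8 r4=0 r5=10

#0 addi  r1, r5, 7 ; 0/17/14/3/0/10
#1 beq  r1, r4, L0 ; 0/17/14/3/0/10 ; →fallthru
#2 addi  r2, r0, 7 ; 0/17/7/3/0/10
#3 or   r1, r1, r4 ; 0/17/7/3/0/10
#4 bne  r1, r2, L8 ; 0/17/7/3/0/10 ; →target
#5 xori  r1, r3, 0 ; 0/3/7/3/0/10
#8 andi  r3, r5, 8 ; 0/3/7/8/0/10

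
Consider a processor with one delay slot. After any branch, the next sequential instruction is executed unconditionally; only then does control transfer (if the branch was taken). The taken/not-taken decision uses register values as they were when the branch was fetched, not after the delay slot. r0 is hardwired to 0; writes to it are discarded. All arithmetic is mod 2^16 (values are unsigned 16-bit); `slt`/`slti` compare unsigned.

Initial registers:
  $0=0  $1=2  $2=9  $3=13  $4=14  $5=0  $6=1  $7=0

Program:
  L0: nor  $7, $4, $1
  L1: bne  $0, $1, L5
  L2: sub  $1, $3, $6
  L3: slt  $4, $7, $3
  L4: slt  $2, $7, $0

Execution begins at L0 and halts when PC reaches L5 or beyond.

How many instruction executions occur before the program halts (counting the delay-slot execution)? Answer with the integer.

  step pc=0: nor  $7, $4, $1  regs=(0,2,9,13,14,0,1,65521)
  step pc=1: bne  $0, $1, L5  cond=T  regs=(0,2,9,13,14,0,1,65521)
  step pc=2: sub  $1, $3, $6  regs=(0,12,9,13,14,0,1,65521)

3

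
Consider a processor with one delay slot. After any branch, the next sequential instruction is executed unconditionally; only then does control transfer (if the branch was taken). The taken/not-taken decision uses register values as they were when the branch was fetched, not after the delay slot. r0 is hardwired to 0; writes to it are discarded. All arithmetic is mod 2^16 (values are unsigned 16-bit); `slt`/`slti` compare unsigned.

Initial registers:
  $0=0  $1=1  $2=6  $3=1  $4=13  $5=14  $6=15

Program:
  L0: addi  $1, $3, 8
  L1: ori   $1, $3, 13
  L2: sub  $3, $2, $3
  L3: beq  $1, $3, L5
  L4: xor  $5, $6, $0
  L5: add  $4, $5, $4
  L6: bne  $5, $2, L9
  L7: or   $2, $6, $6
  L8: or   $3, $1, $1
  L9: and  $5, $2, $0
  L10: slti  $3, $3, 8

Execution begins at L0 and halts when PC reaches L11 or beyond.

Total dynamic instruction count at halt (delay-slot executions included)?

10

  step pc=0: addi  $1, $3, 8  regs=(0,9,6,1,13,14,15)
  step pc=1: ori   $1, $3, 13  regs=(0,13,6,1,13,14,15)
  step pc=2: sub  $3, $2, $3  regs=(0,13,6,5,13,14,15)
  step pc=3: beq  $1, $3, L5  cond=F  regs=(0,13,6,5,13,14,15)
  step pc=4: xor  $5, $6, $0  regs=(0,13,6,5,13,15,15)
  step pc=5: add  $4, $5, $4  regs=(0,13,6,5,28,15,15)
  step pc=6: bne  $5, $2, L9  cond=T  regs=(0,13,6,5,28,15,15)
  step pc=7: or   $2, $6, $6  regs=(0,13,15,5,28,15,15)
  step pc=9: and  $5, $2, $0  regs=(0,13,15,5,28,0,15)
  step pc=10: slti  $3, $3, 8  regs=(0,13,15,1,28,0,15)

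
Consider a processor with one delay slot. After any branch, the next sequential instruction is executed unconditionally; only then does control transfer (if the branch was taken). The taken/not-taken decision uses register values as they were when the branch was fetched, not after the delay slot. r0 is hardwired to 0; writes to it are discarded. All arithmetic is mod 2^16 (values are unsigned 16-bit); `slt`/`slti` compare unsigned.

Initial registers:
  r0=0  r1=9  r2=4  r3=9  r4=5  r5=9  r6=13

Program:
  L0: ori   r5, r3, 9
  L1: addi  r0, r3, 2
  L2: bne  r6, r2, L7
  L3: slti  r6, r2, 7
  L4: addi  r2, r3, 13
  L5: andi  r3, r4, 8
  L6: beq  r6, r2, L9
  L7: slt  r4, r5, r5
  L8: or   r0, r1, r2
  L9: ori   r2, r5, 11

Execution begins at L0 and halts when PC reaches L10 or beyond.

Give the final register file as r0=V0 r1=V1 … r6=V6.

PC=0  ori   r5, r3, 9        | r0=0 r1=9 r2=4 r3=9 r4=5 r5=9 r6=13
PC=1  addi  r0, r3, 2        | r0=0 r1=9 r2=4 r3=9 r4=5 r5=9 r6=13
PC=2  bne  r6, r2, L7        | r0=0 r1=9 r2=4 r3=9 r4=5 r5=9 r6=13  [TAKEN]
PC=3  slti  r6, r2, 7        | r0=0 r1=9 r2=4 r3=9 r4=5 r5=9 r6=1
PC=7  slt  r4, r5, r5        | r0=0 r1=9 r2=4 r3=9 r4=0 r5=9 r6=1
PC=8  or   r0, r1, r2        | r0=0 r1=9 r2=4 r3=9 r4=0 r5=9 r6=1
PC=9  ori   r2, r5, 11       | r0=0 r1=9 r2=11 r3=9 r4=0 r5=9 r6=1

r0=0 r1=9 r2=11 r3=9 r4=0 r5=9 r6=1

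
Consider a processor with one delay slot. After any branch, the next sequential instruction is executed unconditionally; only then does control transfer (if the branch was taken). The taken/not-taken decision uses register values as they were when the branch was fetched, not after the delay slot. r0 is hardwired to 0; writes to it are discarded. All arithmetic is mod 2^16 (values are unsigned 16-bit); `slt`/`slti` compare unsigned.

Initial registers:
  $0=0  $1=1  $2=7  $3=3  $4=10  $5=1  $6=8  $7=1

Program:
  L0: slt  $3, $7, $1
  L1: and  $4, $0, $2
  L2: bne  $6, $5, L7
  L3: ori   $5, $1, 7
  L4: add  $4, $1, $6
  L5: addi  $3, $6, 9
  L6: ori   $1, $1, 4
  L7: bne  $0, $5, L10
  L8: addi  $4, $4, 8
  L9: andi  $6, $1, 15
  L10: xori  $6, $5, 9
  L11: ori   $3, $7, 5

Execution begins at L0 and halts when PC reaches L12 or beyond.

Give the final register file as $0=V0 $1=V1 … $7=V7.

$0=0 $1=1 $2=7 $3=5 $4=8 $5=7 $6=14 $7=1

#0 slt  $3, $7, $1 ; 0/1/7/0/10/1/8/1
#1 and  $4, $0, $2 ; 0/1/7/0/0/1/8/1
#2 bne  $6, $5, L7 ; 0/1/7/0/0/1/8/1 ; →target
#3 ori   $5, $1, 7 ; 0/1/7/0/0/7/8/1
#7 bne  $0, $5, L10 ; 0/1/7/0/0/7/8/1 ; →target
#8 addi  $4, $4, 8 ; 0/1/7/0/8/7/8/1
#10 xori  $6, $5, 9 ; 0/1/7/0/8/7/14/1
#11 ori   $3, $7, 5 ; 0/1/7/5/8/7/14/1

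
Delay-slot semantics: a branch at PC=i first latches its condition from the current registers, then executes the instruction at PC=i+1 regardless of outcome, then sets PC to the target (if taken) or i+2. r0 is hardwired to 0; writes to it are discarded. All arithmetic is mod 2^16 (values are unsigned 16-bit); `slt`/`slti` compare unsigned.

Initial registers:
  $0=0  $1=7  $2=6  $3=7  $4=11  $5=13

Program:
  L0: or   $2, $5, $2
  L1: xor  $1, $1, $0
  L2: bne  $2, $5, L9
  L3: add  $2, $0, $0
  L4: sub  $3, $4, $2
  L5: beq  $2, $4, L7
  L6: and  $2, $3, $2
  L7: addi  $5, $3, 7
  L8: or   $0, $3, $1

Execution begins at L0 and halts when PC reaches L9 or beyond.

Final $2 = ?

[0] or   $2, $5, $2  →  {$0:0, $1:7, $2:15, $3:7, $4:11, $5:13}
[1] xor  $1, $1, $0  →  {$0:0, $1:7, $2:15, $3:7, $4:11, $5:13}
[2] bne  $2, $5, L9  →  {$0:0, $1:7, $2:15, $3:7, $4:11, $5:13}  ⟨branch taken⟩
[3] add  $2, $0, $0  →  {$0:0, $1:7, $2:0, $3:7, $4:11, $5:13}

0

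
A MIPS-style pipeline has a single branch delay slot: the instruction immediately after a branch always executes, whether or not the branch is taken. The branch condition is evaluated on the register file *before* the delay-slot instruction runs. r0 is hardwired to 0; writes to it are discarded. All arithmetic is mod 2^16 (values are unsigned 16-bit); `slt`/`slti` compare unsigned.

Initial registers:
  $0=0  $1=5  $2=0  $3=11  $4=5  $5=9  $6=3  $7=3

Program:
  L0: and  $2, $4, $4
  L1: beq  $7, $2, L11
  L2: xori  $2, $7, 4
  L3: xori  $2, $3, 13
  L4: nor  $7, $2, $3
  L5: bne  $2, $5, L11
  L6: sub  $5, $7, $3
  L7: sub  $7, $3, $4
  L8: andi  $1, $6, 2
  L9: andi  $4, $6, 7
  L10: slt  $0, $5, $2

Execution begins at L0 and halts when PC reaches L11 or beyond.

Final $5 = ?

65509

  step pc=0: and  $2, $4, $4  regs=(0,5,5,11,5,9,3,3)
  step pc=1: beq  $7, $2, L11  cond=F  regs=(0,5,5,11,5,9,3,3)
  step pc=2: xori  $2, $7, 4  regs=(0,5,7,11,5,9,3,3)
  step pc=3: xori  $2, $3, 13  regs=(0,5,6,11,5,9,3,3)
  step pc=4: nor  $7, $2, $3  regs=(0,5,6,11,5,9,3,65520)
  step pc=5: bne  $2, $5, L11  cond=T  regs=(0,5,6,11,5,9,3,65520)
  step pc=6: sub  $5, $7, $3  regs=(0,5,6,11,5,65509,3,65520)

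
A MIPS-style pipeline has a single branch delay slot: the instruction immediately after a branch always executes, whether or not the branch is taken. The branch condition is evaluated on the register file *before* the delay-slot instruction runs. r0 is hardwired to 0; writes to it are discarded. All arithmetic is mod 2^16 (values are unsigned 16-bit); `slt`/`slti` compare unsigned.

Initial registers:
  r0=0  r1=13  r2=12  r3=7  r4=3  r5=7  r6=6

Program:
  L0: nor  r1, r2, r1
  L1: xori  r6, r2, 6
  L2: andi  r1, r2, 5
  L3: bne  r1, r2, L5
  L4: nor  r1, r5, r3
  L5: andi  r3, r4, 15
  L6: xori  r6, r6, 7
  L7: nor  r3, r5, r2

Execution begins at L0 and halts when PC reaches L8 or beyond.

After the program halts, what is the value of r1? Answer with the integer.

65528

[0] nor  r1, r2, r1  →  {r0:0, r1:65522, r2:12, r3:7, r4:3, r5:7, r6:6}
[1] xori  r6, r2, 6  →  {r0:0, r1:65522, r2:12, r3:7, r4:3, r5:7, r6:10}
[2] andi  r1, r2, 5  →  {r0:0, r1:4, r2:12, r3:7, r4:3, r5:7, r6:10}
[3] bne  r1, r2, L5  →  {r0:0, r1:4, r2:12, r3:7, r4:3, r5:7, r6:10}  ⟨branch taken⟩
[4] nor  r1, r5, r3  →  {r0:0, r1:65528, r2:12, r3:7, r4:3, r5:7, r6:10}
[5] andi  r3, r4, 15  →  {r0:0, r1:65528, r2:12, r3:3, r4:3, r5:7, r6:10}
[6] xori  r6, r6, 7  →  {r0:0, r1:65528, r2:12, r3:3, r4:3, r5:7, r6:13}
[7] nor  r3, r5, r2  →  {r0:0, r1:65528, r2:12, r3:65520, r4:3, r5:7, r6:13}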